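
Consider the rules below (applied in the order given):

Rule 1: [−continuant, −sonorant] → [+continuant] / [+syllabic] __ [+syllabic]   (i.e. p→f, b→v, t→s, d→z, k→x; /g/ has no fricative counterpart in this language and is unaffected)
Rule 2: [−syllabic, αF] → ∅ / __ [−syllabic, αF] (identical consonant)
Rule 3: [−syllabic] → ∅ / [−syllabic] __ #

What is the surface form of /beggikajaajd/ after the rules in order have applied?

begixajaaj

Rule 1 (intervocalic spirantization): /k/ is a stop between vowels /i/ and /a/, so it spirantizes to the fricative [x]. /beggikajaajd/ → beggixajaajd.
Rule 2 (degemination): /gg/ is a geminate; the first /g/ deletes. /beggixajaajd/ → begixajaajd.
Rule 3 (final cluster simplification): /d/ is the second consonant of a word-final cluster /jd/, so it deletes. /begixajaajd/ → begixajaaj.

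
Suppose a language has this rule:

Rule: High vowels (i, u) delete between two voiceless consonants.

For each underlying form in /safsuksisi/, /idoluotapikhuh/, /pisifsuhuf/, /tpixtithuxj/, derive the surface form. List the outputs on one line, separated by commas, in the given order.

safskssi, idoluotapkhh, psfshf, tpxtthxj

/safsuksisi/: /u/ is a high vowel flanked by voiceless consonants /s/ and /k/, so it deletes. /i/ is a high vowel flanked by voiceless consonants /s/ and /s/, so it deletes. → [safskssi].
/idoluotapikhuh/: /i/ is a high vowel flanked by voiceless consonants /p/ and /k/, so it deletes. /u/ is a high vowel flanked by voiceless consonants /h/ and /h/, so it deletes. → [idoluotapkhh].
/pisifsuhuf/: /i/ is a high vowel flanked by voiceless consonants /p/ and /s/, so it deletes. /i/ is a high vowel flanked by voiceless consonants /s/ and /f/, so it deletes. /u/ is a high vowel flanked by voiceless consonants /s/ and /h/, so it deletes. /u/ is a high vowel flanked by voiceless consonants /h/ and /f/, so it deletes. → [psfshf].
/tpixtithuxj/: /i/ is a high vowel flanked by voiceless consonants /p/ and /x/, so it deletes. /i/ is a high vowel flanked by voiceless consonants /t/ and /t/, so it deletes. /u/ is a high vowel flanked by voiceless consonants /h/ and /x/, so it deletes. → [tpxtthxj].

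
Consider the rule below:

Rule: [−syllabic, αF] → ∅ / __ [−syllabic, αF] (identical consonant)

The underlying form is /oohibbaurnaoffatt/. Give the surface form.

/bb/ is a geminate; the first /b/ deletes.
/ff/ is a geminate; the first /f/ deletes.
/tt/ is a geminate; the first /t/ deletes.
Surface form: [oohibaurnaofat].

oohibaurnaofat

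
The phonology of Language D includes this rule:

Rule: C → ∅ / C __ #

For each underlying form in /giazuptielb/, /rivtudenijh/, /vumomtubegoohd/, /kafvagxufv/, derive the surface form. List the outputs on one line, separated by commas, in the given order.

giazuptiel, rivtudenij, vumomtubegooh, kafvagxuf

/giazuptielb/: /b/ is the second consonant of a word-final cluster /lb/, so it deletes. → [giazuptiel].
/rivtudenijh/: /h/ is the second consonant of a word-final cluster /jh/, so it deletes. → [rivtudenij].
/vumomtubegoohd/: /d/ is the second consonant of a word-final cluster /hd/, so it deletes. → [vumomtubegooh].
/kafvagxufv/: /v/ is the second consonant of a word-final cluster /fv/, so it deletes. → [kafvagxuf].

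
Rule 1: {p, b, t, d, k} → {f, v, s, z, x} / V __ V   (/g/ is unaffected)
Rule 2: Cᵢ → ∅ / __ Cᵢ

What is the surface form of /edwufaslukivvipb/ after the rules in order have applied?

edwufasluxivipb

Rule 1 (intervocalic spirantization): /k/ is a stop between vowels /u/ and /i/, so it spirantizes to the fricative [x]. /edwufaslukivvipb/ → edwufasluxivvipb.
Rule 2 (degemination): /vv/ is a geminate; the first /v/ deletes. /edwufasluxivvipb/ → edwufasluxivipb.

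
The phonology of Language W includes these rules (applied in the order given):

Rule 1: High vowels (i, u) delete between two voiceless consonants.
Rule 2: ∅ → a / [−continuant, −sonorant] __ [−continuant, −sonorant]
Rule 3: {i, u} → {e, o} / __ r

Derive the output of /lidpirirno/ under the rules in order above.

lidapererno

Rule 1 (high vowel syncope): no segment meets the environment; /lidpirirno/ is unchanged.
Rule 2 (stop-cluster a-epenthesis): /d/ and /p/ form a stop–stop cluster, so [a] is inserted between them. /lidpirirno/ → lidapirirno.
Rule 3 (pre-rhotic lowering): /i/ is a high vowel immediately before /r/, so it lowers to [e]. /i/ is a high vowel immediately before /r/, so it lowers to [e]. /lidapirirno/ → lidapererno.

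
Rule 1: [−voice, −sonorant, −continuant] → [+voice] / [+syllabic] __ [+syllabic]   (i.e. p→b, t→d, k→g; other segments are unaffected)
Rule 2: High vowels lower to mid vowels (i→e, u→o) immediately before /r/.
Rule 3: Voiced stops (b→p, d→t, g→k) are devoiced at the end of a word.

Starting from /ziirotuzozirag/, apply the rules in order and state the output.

Rule 1 (intervocalic voicing): /t/ is a voiceless stop between vowels /o/ and /u/, so it voices to [d]. /ziirotuzozirag/ → ziiroduzozirag.
Rule 2 (pre-rhotic lowering): /i/ is a high vowel immediately before /r/, so it lowers to [e]. /i/ is a high vowel immediately before /r/, so it lowers to [e]. /ziiroduzozirag/ → zieroduzozerag.
Rule 3 (final devoicing): /g/ is a voiced stop in word-final position, so it devoices to [k]. /zieroduzozerag/ → zieroduzozerak.

zieroduzozerak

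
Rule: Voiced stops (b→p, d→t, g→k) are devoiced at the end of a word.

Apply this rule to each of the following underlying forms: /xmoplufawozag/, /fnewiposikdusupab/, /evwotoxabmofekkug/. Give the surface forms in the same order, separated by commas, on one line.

xmoplufawozak, fnewiposikdusupap, evwotoxabmofekkuk

/xmoplufawozag/: /g/ is a voiced stop in word-final position, so it devoices to [k]. → [xmoplufawozak].
/fnewiposikdusupab/: /b/ is a voiced stop in word-final position, so it devoices to [p]. → [fnewiposikdusupap].
/evwotoxabmofekkug/: /g/ is a voiced stop in word-final position, so it devoices to [k]. → [evwotoxabmofekkuk].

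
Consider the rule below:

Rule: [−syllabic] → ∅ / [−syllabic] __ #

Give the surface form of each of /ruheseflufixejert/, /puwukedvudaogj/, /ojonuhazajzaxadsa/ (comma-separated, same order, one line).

ruheseflufixejer, puwukedvudaog, ojonuhazajzaxadsa

/ruheseflufixejert/: /t/ is the second consonant of a word-final cluster /rt/, so it deletes. → [ruheseflufixejer].
/puwukedvudaogj/: /j/ is the second consonant of a word-final cluster /gj/, so it deletes. → [puwukedvudaog].
/ojonuhazajzaxadsa/: the rule's environment is not met; surfaces unchanged as [ojonuhazajzaxadsa].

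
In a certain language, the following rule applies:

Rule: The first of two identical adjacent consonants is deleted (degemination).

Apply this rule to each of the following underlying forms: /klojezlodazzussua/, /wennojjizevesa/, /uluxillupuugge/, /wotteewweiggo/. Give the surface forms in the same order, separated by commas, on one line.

klojezlodazusua, wenojizevesa, uluxilupuuge, woteeweigo

/klojezlodazzussua/: /zz/ is a geminate; the first /z/ deletes. /ss/ is a geminate; the first /s/ deletes. → [klojezlodazusua].
/wennojjizevesa/: /nn/ is a geminate; the first /n/ deletes. /jj/ is a geminate; the first /j/ deletes. → [wenojizevesa].
/uluxillupuugge/: /ll/ is a geminate; the first /l/ deletes. /gg/ is a geminate; the first /g/ deletes. → [uluxilupuuge].
/wotteewweiggo/: /tt/ is a geminate; the first /t/ deletes. /ww/ is a geminate; the first /w/ deletes. /gg/ is a geminate; the first /g/ deletes. → [woteeweigo].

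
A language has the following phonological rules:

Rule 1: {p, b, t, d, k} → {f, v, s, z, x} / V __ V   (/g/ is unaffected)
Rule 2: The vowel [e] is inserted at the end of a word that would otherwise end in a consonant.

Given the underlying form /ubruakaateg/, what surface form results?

Rule 1 (intervocalic spirantization): /k/ is a stop between vowels /a/ and /a/, so it spirantizes to the fricative [x]. /t/ is a stop between vowels /a/ and /e/, so it spirantizes to the fricative [s]. /ubruakaateg/ → ubruaxaaseg.
Rule 2 (final e-epenthesis): the form ends in the consonant /g/, so [e] is inserted word-finally. /ubruaxaaseg/ → ubruaxaasege.

ubruaxaasege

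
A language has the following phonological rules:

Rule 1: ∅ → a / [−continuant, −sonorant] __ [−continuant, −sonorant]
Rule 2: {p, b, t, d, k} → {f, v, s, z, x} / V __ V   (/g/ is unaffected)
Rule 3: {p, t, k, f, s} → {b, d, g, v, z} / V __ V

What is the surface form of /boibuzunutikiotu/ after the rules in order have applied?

boivuzunuzixiozu

Rule 1 (stop-cluster a-epenthesis): no segment meets the environment; /boibuzunutikiotu/ is unchanged.
Rule 2 (intervocalic spirantization): /b/ is a stop between vowels /i/ and /u/, so it spirantizes to the fricative [v]. /t/ is a stop between vowels /u/ and /i/, so it spirantizes to the fricative [s]. /k/ is a stop between vowels /i/ and /i/, so it spirantizes to the fricative [x]. /t/ is a stop between vowels /o/ and /u/, so it spirantizes to the fricative [s]. /boibuzunutikiotu/ → boivuzunusixiosu.
Rule 3 (intervocalic voicing): /s/ is a voiceless obstruent between vowels /u/ and /i/, so it voices to [z]. /s/ is a voiceless obstruent between vowels /o/ and /u/, so it voices to [z]. /boivuzunusixiosu/ → boivuzunuzixiozu.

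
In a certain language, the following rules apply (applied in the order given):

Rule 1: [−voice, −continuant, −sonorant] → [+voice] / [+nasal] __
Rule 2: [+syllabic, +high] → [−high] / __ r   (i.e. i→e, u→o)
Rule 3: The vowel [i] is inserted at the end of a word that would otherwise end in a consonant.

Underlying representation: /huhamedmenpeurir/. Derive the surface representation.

huhamedmenbeoreri

Rule 1 (post-nasal voicing): /p/ is a voiceless stop immediately after the nasal /n/, so it voices to [b]. /huhamedmenpeurir/ → huhamedmenbeurir.
Rule 2 (pre-rhotic lowering): /u/ is a high vowel immediately before /r/, so it lowers to [o]. /i/ is a high vowel immediately before /r/, so it lowers to [e]. /huhamedmenbeurir/ → huhamedmenbeorer.
Rule 3 (final i-epenthesis): the form ends in the consonant /r/, so [i] is inserted word-finally. /huhamedmenbeorer/ → huhamedmenbeoreri.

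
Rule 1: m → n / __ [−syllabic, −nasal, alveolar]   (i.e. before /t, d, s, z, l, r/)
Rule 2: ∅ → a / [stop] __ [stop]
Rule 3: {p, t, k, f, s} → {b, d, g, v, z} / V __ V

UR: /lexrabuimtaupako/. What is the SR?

lexrabuintaubago

Rule 1 (nasal place assimilation): /m/ precedes the alveolar consonant /t/, so it assimilates in place to [n]. /lexrabuimtaupako/ → lexrabuintaupako.
Rule 2 (stop-cluster a-epenthesis): no segment meets the environment; /lexrabuintaupako/ is unchanged.
Rule 3 (intervocalic voicing): /p/ is a voiceless obstruent between vowels /u/ and /a/, so it voices to [b]. /k/ is a voiceless obstruent between vowels /a/ and /o/, so it voices to [g]. /lexrabuintaupako/ → lexrabuintaubago.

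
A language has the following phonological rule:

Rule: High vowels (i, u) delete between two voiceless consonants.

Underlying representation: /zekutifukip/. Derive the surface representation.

zektfkp

/u/ is a high vowel flanked by voiceless consonants /k/ and /t/, so it deletes.
/i/ is a high vowel flanked by voiceless consonants /t/ and /f/, so it deletes.
/u/ is a high vowel flanked by voiceless consonants /f/ and /k/, so it deletes.
/i/ is a high vowel flanked by voiceless consonants /k/ and /p/, so it deletes.
Surface form: [zektfkp].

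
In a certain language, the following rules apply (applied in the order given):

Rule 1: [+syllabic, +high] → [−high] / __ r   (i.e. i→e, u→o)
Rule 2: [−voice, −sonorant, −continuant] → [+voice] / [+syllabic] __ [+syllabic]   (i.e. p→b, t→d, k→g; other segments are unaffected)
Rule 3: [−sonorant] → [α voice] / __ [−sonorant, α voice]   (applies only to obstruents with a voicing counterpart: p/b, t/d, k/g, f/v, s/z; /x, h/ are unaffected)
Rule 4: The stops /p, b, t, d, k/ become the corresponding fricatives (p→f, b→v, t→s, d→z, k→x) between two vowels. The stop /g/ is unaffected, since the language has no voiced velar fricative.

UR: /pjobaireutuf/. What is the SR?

Rule 1 (pre-rhotic lowering): /i/ is a high vowel immediately before /r/, so it lowers to [e]. /pjobaireutuf/ → pjobaereutuf.
Rule 2 (intervocalic voicing): /t/ is a voiceless stop between vowels /u/ and /u/, so it voices to [d]. /pjobaereutuf/ → pjobaereuduf.
Rule 3 (regressive voicing assimilation): no segment meets the environment; /pjobaereuduf/ is unchanged.
Rule 4 (intervocalic spirantization): /b/ is a stop between vowels /o/ and /a/, so it spirantizes to the fricative [v]. /d/ is a stop between vowels /u/ and /u/, so it spirantizes to the fricative [z]. /pjobaereuduf/ → pjovaereuzuf.

pjovaereuzuf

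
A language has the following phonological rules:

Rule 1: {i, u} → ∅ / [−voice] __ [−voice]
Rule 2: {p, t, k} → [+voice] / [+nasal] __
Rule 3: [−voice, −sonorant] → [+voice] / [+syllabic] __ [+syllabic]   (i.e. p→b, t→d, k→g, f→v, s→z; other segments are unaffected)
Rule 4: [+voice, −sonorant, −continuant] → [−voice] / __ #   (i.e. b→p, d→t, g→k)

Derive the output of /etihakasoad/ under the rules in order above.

Rule 1 (high vowel syncope): /i/ is a high vowel flanked by voiceless consonants /t/ and /h/, so it deletes. /etihakasoad/ → ethakasoad.
Rule 2 (post-nasal voicing): no segment meets the environment; /ethakasoad/ is unchanged.
Rule 3 (intervocalic voicing): /k/ is a voiceless obstruent between vowels /a/ and /a/, so it voices to [g]. /s/ is a voiceless obstruent between vowels /a/ and /o/, so it voices to [z]. /ethakasoad/ → ethagazoad.
Rule 4 (final devoicing): /d/ is a voiced stop in word-final position, so it devoices to [t]. /ethagazoad/ → ethagazoat.

ethagazoat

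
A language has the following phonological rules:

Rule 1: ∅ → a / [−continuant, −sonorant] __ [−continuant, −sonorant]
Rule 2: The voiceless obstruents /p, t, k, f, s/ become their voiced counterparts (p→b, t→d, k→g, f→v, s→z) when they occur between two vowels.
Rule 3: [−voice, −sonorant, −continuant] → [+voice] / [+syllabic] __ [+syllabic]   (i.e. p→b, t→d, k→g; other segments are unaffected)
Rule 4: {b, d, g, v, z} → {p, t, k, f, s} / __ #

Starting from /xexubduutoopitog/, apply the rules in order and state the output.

Rule 1 (stop-cluster a-epenthesis): /b/ and /d/ form a stop–stop cluster, so [a] is inserted between them. /xexubduutoopitog/ → xexubaduutoopitog.
Rule 2 (intervocalic voicing): /t/ is a voiceless obstruent between vowels /u/ and /o/, so it voices to [d]. /p/ is a voiceless obstruent between vowels /o/ and /i/, so it voices to [b]. /t/ is a voiceless obstruent between vowels /i/ and /o/, so it voices to [d]. /xexubaduutoopitog/ → xexubaduudoobidog.
Rule 3 (intervocalic voicing): no segment meets the environment; /xexubaduudoobidog/ is unchanged.
Rule 4 (final devoicing): /g/ is a voiced obstruent in word-final position, so it devoices to [k]. /xexubaduudoobidog/ → xexubaduudoobidok.

xexubaduudoobidok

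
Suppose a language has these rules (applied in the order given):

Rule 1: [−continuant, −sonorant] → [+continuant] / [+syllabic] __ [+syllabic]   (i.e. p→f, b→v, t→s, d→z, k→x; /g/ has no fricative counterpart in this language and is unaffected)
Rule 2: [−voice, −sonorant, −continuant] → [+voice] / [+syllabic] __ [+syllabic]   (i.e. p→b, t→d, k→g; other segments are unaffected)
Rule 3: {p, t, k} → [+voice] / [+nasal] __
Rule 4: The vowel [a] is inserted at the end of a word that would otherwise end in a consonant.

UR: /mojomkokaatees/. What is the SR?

Rule 1 (intervocalic spirantization): /k/ is a stop between vowels /o/ and /a/, so it spirantizes to the fricative [x]. /t/ is a stop between vowels /a/ and /e/, so it spirantizes to the fricative [s]. /mojomkokaatees/ → mojomkoxaasees.
Rule 2 (intervocalic voicing): no segment meets the environment; /mojomkoxaasees/ is unchanged.
Rule 3 (post-nasal voicing): /k/ is a voiceless stop immediately after the nasal /m/, so it voices to [g]. /mojomkoxaasees/ → mojomgoxaasees.
Rule 4 (final a-epenthesis): the form ends in the consonant /s/, so [a] is inserted word-finally. /mojomgoxaasees/ → mojomgoxaaseesa.

mojomgoxaaseesa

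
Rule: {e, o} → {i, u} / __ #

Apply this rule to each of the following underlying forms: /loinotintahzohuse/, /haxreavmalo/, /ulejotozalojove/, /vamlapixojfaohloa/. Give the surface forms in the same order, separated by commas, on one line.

loinotintahzohusi, haxreavmalu, ulejotozalojovi, vamlapixojfaohloa

/loinotintahzohuse/: /e/ is a mid vowel in word-final position, so it raises to [i]. → [loinotintahzohusi].
/haxreavmalo/: /o/ is a mid vowel in word-final position, so it raises to [u]. → [haxreavmalu].
/ulejotozalojove/: /e/ is a mid vowel in word-final position, so it raises to [i]. → [ulejotozalojovi].
/vamlapixojfaohloa/: the rule's environment is not met; surfaces unchanged as [vamlapixojfaohloa].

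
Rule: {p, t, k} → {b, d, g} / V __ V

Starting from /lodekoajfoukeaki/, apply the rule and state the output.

lodegoajfougeagi

/k/ is a voiceless stop between vowels /e/ and /o/, so it voices to [g].
/k/ is a voiceless stop between vowels /u/ and /e/, so it voices to [g].
/k/ is a voiceless stop between vowels /a/ and /i/, so it voices to [g].
Surface form: [lodegoajfougeagi].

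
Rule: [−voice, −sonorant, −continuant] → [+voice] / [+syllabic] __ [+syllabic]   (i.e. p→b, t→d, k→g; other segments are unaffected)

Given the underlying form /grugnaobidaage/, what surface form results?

No segment of /grugnaobidaage/ meets the structural description of the rule, so the form surfaces unchanged.

grugnaobidaage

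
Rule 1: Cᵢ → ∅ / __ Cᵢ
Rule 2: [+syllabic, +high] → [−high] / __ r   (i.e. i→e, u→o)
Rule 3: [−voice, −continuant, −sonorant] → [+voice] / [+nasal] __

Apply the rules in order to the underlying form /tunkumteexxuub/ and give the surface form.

tungumdeexuub

Rule 1 (degemination): /xx/ is a geminate; the first /x/ deletes. /tunkumteexxuub/ → tunkumteexuub.
Rule 2 (pre-rhotic lowering): no segment meets the environment; /tunkumteexuub/ is unchanged.
Rule 3 (post-nasal voicing): /k/ is a voiceless stop immediately after the nasal /n/, so it voices to [g]. /t/ is a voiceless stop immediately after the nasal /m/, so it voices to [d]. /tunkumteexuub/ → tungumdeexuub.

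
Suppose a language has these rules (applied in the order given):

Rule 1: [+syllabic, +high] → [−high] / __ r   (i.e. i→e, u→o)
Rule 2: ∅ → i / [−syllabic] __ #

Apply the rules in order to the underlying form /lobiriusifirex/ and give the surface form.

loberiusiferexi

Rule 1 (pre-rhotic lowering): /i/ is a high vowel immediately before /r/, so it lowers to [e]. /i/ is a high vowel immediately before /r/, so it lowers to [e]. /lobiriusifirex/ → loberiusiferex.
Rule 2 (final i-epenthesis): the form ends in the consonant /x/, so [i] is inserted word-finally. /loberiusiferex/ → loberiusiferexi.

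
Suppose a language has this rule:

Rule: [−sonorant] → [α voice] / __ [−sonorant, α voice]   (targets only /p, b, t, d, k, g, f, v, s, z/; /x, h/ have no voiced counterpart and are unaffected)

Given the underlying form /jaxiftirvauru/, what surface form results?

jaxiftirvauru

No segment of /jaxiftirvauru/ meets the structural description of the rule, so the form surfaces unchanged.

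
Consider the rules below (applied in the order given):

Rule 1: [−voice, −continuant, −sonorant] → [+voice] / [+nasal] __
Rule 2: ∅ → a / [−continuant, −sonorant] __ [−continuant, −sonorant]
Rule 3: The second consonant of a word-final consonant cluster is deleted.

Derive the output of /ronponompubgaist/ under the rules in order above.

ronbonombubagais

Rule 1 (post-nasal voicing): /p/ is a voiceless stop immediately after the nasal /n/, so it voices to [b]. /p/ is a voiceless stop immediately after the nasal /m/, so it voices to [b]. /ronponompubgaist/ → ronbonombubgaist.
Rule 2 (stop-cluster a-epenthesis): /b/ and /g/ form a stop–stop cluster, so [a] is inserted between them. /ronbonombubgaist/ → ronbonombubagaist.
Rule 3 (final cluster simplification): /t/ is the second consonant of a word-final cluster /st/, so it deletes. /ronbonombubagaist/ → ronbonombubagais.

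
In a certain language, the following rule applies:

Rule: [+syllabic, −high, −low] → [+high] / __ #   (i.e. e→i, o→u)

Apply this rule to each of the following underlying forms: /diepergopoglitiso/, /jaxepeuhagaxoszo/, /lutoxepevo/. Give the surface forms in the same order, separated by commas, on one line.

diepergopoglitisu, jaxepeuhagaxoszu, lutoxepevu

/diepergopoglitiso/: /o/ is a mid vowel in word-final position, so it raises to [u]. → [diepergopoglitisu].
/jaxepeuhagaxoszo/: /o/ is a mid vowel in word-final position, so it raises to [u]. → [jaxepeuhagaxoszu].
/lutoxepevo/: /o/ is a mid vowel in word-final position, so it raises to [u]. → [lutoxepevu].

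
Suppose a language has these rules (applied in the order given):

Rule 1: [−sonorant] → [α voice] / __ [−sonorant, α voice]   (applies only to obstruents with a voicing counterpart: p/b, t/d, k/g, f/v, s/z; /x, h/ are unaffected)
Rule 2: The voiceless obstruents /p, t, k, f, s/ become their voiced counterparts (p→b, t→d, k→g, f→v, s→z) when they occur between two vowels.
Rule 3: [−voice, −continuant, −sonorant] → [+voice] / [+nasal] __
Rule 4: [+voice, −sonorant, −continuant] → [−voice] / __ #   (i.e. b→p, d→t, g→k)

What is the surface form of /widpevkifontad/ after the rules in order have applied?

Rule 1 (regressive voicing assimilation): /d/ precedes the voiceless obstruent /p/, so it devoices to [t] by assimilation. /v/ precedes the voiceless obstruent /k/, so it devoices to [f] by assimilation. /widpevkifontad/ → witpefkifontad.
Rule 2 (intervocalic voicing): /f/ is a voiceless obstruent between vowels /i/ and /o/, so it voices to [v]. /witpefkifontad/ → witpefkivontad.
Rule 3 (post-nasal voicing): /t/ is a voiceless stop immediately after the nasal /n/, so it voices to [d]. /witpefkivontad/ → witpefkivondad.
Rule 4 (final devoicing): /d/ is a voiced stop in word-final position, so it devoices to [t]. /witpefkivondad/ → witpefkivondat.

witpefkivondat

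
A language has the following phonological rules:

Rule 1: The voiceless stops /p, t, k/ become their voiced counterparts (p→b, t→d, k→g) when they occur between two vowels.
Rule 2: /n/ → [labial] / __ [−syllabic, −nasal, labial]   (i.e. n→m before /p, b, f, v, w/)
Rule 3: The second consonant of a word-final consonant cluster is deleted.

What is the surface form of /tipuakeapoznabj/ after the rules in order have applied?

tibuageaboznab

Rule 1 (intervocalic voicing): /p/ is a voiceless stop between vowels /i/ and /u/, so it voices to [b]. /k/ is a voiceless stop between vowels /a/ and /e/, so it voices to [g]. /p/ is a voiceless stop between vowels /a/ and /o/, so it voices to [b]. /tipuakeapoznabj/ → tibuageaboznabj.
Rule 2 (nasal place assimilation): no segment meets the environment; /tibuageaboznabj/ is unchanged.
Rule 3 (final cluster simplification): /j/ is the second consonant of a word-final cluster /bj/, so it deletes. /tibuageaboznabj/ → tibuageaboznab.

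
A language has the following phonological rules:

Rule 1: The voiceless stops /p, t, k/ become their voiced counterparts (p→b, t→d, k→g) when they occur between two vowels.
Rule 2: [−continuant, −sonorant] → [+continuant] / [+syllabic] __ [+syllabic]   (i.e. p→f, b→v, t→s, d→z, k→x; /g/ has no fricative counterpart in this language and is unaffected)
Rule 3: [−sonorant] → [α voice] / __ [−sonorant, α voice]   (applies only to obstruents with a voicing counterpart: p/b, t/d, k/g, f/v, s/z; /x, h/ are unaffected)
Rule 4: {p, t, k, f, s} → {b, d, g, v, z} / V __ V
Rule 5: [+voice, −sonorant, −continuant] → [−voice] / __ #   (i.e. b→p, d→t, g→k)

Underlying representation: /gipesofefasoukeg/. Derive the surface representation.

Rule 1 (intervocalic voicing): /p/ is a voiceless stop between vowels /i/ and /e/, so it voices to [b]. /k/ is a voiceless stop between vowels /u/ and /e/, so it voices to [g]. /gipesofefasoukeg/ → gibesofefasougeg.
Rule 2 (intervocalic spirantization): /b/ is a stop between vowels /i/ and /e/, so it spirantizes to the fricative [v]. /gibesofefasougeg/ → givesofefasougeg.
Rule 3 (regressive voicing assimilation): no segment meets the environment; /givesofefasougeg/ is unchanged.
Rule 4 (intervocalic voicing): /s/ is a voiceless obstruent between vowels /e/ and /o/, so it voices to [z]. /f/ is a voiceless obstruent between vowels /o/ and /e/, so it voices to [v]. /f/ is a voiceless obstruent between vowels /e/ and /a/, so it voices to [v]. /s/ is a voiceless obstruent between vowels /a/ and /o/, so it voices to [z]. /givesofefasougeg/ → givezovevazougeg.
Rule 5 (final devoicing): /g/ is a voiced stop in word-final position, so it devoices to [k]. /givezovevazougeg/ → givezovevazougek.

givezovevazougek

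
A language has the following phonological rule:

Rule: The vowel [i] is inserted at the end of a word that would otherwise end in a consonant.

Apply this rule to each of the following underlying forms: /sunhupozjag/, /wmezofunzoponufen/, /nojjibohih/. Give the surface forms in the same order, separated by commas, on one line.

/sunhupozjag/: the form ends in the consonant /g/, so [i] is inserted word-finally. → [sunhupozjagi].
/wmezofunzoponufen/: the form ends in the consonant /n/, so [i] is inserted word-finally. → [wmezofunzoponufeni].
/nojjibohih/: the form ends in the consonant /h/, so [i] is inserted word-finally. → [nojjibohihi].

sunhupozjagi, wmezofunzoponufeni, nojjibohihi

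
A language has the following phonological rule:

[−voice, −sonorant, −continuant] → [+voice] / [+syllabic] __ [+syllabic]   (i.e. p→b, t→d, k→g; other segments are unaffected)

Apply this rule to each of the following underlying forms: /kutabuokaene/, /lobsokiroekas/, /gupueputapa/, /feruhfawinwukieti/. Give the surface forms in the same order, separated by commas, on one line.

kudabuogaene, lobsogiroegas, gubuebudaba, feruhfawinwugiedi

/kutabuokaene/: /t/ is a voiceless stop between vowels /u/ and /a/, so it voices to [d]. /k/ is a voiceless stop between vowels /o/ and /a/, so it voices to [g]. → [kudabuogaene].
/lobsokiroekas/: /k/ is a voiceless stop between vowels /o/ and /i/, so it voices to [g]. /k/ is a voiceless stop between vowels /e/ and /a/, so it voices to [g]. → [lobsogiroegas].
/gupueputapa/: /p/ is a voiceless stop between vowels /u/ and /u/, so it voices to [b]. /p/ is a voiceless stop between vowels /e/ and /u/, so it voices to [b]. /t/ is a voiceless stop between vowels /u/ and /a/, so it voices to [d]. /p/ is a voiceless stop between vowels /a/ and /a/, so it voices to [b]. → [gubuebudaba].
/feruhfawinwukieti/: /k/ is a voiceless stop between vowels /u/ and /i/, so it voices to [g]. /t/ is a voiceless stop between vowels /e/ and /i/, so it voices to [d]. → [feruhfawinwugiedi].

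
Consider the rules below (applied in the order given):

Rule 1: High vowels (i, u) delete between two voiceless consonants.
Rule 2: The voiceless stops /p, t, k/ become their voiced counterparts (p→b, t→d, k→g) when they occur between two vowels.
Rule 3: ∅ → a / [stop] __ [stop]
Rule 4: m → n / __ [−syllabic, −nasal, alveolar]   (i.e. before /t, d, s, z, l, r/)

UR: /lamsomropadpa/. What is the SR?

Rule 1 (high vowel syncope): no segment meets the environment; /lamsomropadpa/ is unchanged.
Rule 2 (intervocalic voicing): /p/ is a voiceless stop between vowels /o/ and /a/, so it voices to [b]. /lamsomropadpa/ → lamsomrobadpa.
Rule 3 (stop-cluster a-epenthesis): /d/ and /p/ form a stop–stop cluster, so [a] is inserted between them. /lamsomrobadpa/ → lamsomrobadapa.
Rule 4 (nasal place assimilation): /m/ precedes the alveolar consonant /s/, so it assimilates in place to [n]. /m/ precedes the alveolar consonant /r/, so it assimilates in place to [n]. /lamsomrobadapa/ → lansonrobadapa.

lansonrobadapa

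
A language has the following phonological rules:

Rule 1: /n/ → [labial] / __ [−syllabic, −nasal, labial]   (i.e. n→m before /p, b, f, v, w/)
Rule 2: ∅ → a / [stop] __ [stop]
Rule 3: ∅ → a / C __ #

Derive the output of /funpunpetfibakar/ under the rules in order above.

Rule 1 (nasal place assimilation): /n/ precedes the labial consonant /p/, so it assimilates in place to [m]. /n/ precedes the labial consonant /p/, so it assimilates in place to [m]. /funpunpetfibakar/ → fumpumpetfibakar.
Rule 2 (stop-cluster a-epenthesis): no segment meets the environment; /fumpumpetfibakar/ is unchanged.
Rule 3 (final a-epenthesis): the form ends in the consonant /r/, so [a] is inserted word-finally. /fumpumpetfibakar/ → fumpumpetfibakara.

fumpumpetfibakara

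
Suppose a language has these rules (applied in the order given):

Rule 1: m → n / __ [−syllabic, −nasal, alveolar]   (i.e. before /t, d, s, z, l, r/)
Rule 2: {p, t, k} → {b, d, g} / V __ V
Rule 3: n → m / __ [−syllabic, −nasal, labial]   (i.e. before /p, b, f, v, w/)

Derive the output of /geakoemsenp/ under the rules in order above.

Rule 1 (nasal place assimilation): /m/ precedes the alveolar consonant /s/, so it assimilates in place to [n]. /geakoemsenp/ → geakoensenp.
Rule 2 (intervocalic voicing): /k/ is a voiceless stop between vowels /a/ and /o/, so it voices to [g]. /geakoensenp/ → geagoensenp.
Rule 3 (nasal place assimilation): /n/ precedes the labial consonant /p/, so it assimilates in place to [m]. /geagoensenp/ → geagoensemp.

geagoensemp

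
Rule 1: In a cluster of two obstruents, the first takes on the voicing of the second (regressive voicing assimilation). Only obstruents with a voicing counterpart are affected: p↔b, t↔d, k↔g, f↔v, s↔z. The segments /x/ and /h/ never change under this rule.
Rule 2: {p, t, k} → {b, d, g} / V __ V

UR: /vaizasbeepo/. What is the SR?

vaizazbeebo

Rule 1 (regressive voicing assimilation): /s/ precedes the voiced obstruent /b/, so it voices to [z] by assimilation. /vaizasbeepo/ → vaizazbeepo.
Rule 2 (intervocalic voicing): /p/ is a voiceless stop between vowels /e/ and /o/, so it voices to [b]. /vaizazbeepo/ → vaizazbeebo.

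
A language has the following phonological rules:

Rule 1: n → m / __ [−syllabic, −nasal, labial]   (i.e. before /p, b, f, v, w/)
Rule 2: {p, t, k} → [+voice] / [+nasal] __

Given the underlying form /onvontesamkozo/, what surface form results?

omvondesamgozo

Rule 1 (nasal place assimilation): /n/ precedes the labial consonant /v/, so it assimilates in place to [m]. /onvontesamkozo/ → omvontesamkozo.
Rule 2 (post-nasal voicing): /t/ is a voiceless stop immediately after the nasal /n/, so it voices to [d]. /k/ is a voiceless stop immediately after the nasal /m/, so it voices to [g]. /omvontesamkozo/ → omvondesamgozo.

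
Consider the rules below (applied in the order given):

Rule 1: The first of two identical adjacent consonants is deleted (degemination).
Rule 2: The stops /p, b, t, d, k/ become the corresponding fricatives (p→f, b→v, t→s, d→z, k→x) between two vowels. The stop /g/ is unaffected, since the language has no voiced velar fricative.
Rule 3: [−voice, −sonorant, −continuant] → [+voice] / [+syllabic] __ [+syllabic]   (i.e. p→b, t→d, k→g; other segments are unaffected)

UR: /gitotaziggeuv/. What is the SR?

gisosazigeuv

Rule 1 (degemination): /gg/ is a geminate; the first /g/ deletes. /gitotaziggeuv/ → gitotazigeuv.
Rule 2 (intervocalic spirantization): /t/ is a stop between vowels /i/ and /o/, so it spirantizes to the fricative [s]. /t/ is a stop between vowels /o/ and /a/, so it spirantizes to the fricative [s]. /gitotazigeuv/ → gisosazigeuv.
Rule 3 (intervocalic voicing): no segment meets the environment; /gisosazigeuv/ is unchanged.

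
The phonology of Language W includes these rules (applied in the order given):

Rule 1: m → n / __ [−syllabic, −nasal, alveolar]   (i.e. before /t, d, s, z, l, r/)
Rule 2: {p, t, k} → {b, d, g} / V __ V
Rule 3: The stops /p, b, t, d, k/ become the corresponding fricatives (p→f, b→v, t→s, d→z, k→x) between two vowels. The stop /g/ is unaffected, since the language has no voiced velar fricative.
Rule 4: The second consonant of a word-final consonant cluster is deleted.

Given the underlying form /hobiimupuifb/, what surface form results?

hoviimuvuif

Rule 1 (nasal place assimilation): no segment meets the environment; /hobiimupuifb/ is unchanged.
Rule 2 (intervocalic voicing): /p/ is a voiceless stop between vowels /u/ and /u/, so it voices to [b]. /hobiimupuifb/ → hobiimubuifb.
Rule 3 (intervocalic spirantization): /b/ is a stop between vowels /o/ and /i/, so it spirantizes to the fricative [v]. /b/ is a stop between vowels /u/ and /u/, so it spirantizes to the fricative [v]. /hobiimubuifb/ → hoviimuvuifb.
Rule 4 (final cluster simplification): /b/ is the second consonant of a word-final cluster /fb/, so it deletes. /hoviimuvuifb/ → hoviimuvuif.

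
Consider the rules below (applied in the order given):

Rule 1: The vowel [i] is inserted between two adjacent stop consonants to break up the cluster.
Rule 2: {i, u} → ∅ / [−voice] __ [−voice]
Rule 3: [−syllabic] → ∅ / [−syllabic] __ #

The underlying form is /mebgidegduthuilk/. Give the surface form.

mebigidegiduthuil

Rule 1 (stop-cluster i-epenthesis): /b/ and /g/ form a stop–stop cluster, so [i] is inserted between them. /g/ and /d/ form a stop–stop cluster, so [i] is inserted between them. /mebgidegduthuilk/ → mebigidegiduthuilk.
Rule 2 (high vowel syncope): no segment meets the environment; /mebigidegiduthuilk/ is unchanged.
Rule 3 (final cluster simplification): /k/ is the second consonant of a word-final cluster /lk/, so it deletes. /mebigidegiduthuilk/ → mebigidegiduthuil.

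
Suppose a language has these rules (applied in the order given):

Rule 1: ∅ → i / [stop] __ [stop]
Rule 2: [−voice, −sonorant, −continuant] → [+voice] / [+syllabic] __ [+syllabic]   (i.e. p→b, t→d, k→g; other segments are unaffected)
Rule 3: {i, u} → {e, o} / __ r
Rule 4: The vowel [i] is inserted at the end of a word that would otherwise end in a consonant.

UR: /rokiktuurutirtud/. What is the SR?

rogigiduorudertudi

Rule 1 (stop-cluster i-epenthesis): /k/ and /t/ form a stop–stop cluster, so [i] is inserted between them. /rokiktuurutirtud/ → rokikituurutirtud.
Rule 2 (intervocalic voicing): /k/ is a voiceless stop between vowels /o/ and /i/, so it voices to [g]. /k/ is a voiceless stop between vowels /i/ and /i/, so it voices to [g]. /t/ is a voiceless stop between vowels /i/ and /u/, so it voices to [d]. /t/ is a voiceless stop between vowels /u/ and /i/, so it voices to [d]. /rokikituurutirtud/ → rogigiduurudirtud.
Rule 3 (pre-rhotic lowering): /u/ is a high vowel immediately before /r/, so it lowers to [o]. /i/ is a high vowel immediately before /r/, so it lowers to [e]. /rogigiduurudirtud/ → rogigiduorudertud.
Rule 4 (final i-epenthesis): the form ends in the consonant /d/, so [i] is inserted word-finally. /rogigiduorudertud/ → rogigiduorudertudi.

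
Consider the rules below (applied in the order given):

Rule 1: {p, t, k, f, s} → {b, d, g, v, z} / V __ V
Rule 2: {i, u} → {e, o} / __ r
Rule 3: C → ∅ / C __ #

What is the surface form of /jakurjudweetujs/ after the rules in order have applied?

jagorjudweeduj

Rule 1 (intervocalic voicing): /k/ is a voiceless obstruent between vowels /a/ and /u/, so it voices to [g]. /t/ is a voiceless obstruent between vowels /e/ and /u/, so it voices to [d]. /jakurjudweetujs/ → jagurjudweedujs.
Rule 2 (pre-rhotic lowering): /u/ is a high vowel immediately before /r/, so it lowers to [o]. /jagurjudweedujs/ → jagorjudweedujs.
Rule 3 (final cluster simplification): /s/ is the second consonant of a word-final cluster /js/, so it deletes. /jagorjudweedujs/ → jagorjudweeduj.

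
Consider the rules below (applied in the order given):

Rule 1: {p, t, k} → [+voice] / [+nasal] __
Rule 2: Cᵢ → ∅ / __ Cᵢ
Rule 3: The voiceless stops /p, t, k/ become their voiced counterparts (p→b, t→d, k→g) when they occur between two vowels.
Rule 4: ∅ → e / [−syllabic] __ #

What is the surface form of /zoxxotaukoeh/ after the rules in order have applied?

Rule 1 (post-nasal voicing): no segment meets the environment; /zoxxotaukoeh/ is unchanged.
Rule 2 (degemination): /xx/ is a geminate; the first /x/ deletes. /zoxxotaukoeh/ → zoxotaukoeh.
Rule 3 (intervocalic voicing): /t/ is a voiceless stop between vowels /o/ and /a/, so it voices to [d]. /k/ is a voiceless stop between vowels /u/ and /o/, so it voices to [g]. /zoxotaukoeh/ → zoxodaugoeh.
Rule 4 (final e-epenthesis): the form ends in the consonant /h/, so [e] is inserted word-finally. /zoxodaugoeh/ → zoxodaugoehe.

zoxodaugoehe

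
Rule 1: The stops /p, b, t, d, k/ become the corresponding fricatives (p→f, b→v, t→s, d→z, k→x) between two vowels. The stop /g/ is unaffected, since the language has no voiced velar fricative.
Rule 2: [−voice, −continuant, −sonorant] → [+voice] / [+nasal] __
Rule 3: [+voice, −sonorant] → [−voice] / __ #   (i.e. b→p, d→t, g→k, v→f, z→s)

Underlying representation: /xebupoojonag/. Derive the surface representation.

Rule 1 (intervocalic spirantization): /b/ is a stop between vowels /e/ and /u/, so it spirantizes to the fricative [v]. /p/ is a stop between vowels /u/ and /o/, so it spirantizes to the fricative [f]. /xebupoojonag/ → xevufoojonag.
Rule 2 (post-nasal voicing): no segment meets the environment; /xevufoojonag/ is unchanged.
Rule 3 (final devoicing): /g/ is a voiced obstruent in word-final position, so it devoices to [k]. /xevufoojonag/ → xevufoojonak.

xevufoojonak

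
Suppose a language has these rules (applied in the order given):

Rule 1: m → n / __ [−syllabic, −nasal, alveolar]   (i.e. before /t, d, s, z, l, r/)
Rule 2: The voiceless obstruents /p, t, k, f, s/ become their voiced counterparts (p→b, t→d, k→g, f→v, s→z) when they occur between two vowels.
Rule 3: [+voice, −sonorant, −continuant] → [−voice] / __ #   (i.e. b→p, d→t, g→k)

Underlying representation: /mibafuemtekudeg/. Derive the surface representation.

Rule 1 (nasal place assimilation): /m/ precedes the alveolar consonant /t/, so it assimilates in place to [n]. /mibafuemtekudeg/ → mibafuentekudeg.
Rule 2 (intervocalic voicing): /f/ is a voiceless obstruent between vowels /a/ and /u/, so it voices to [v]. /k/ is a voiceless obstruent between vowels /e/ and /u/, so it voices to [g]. /mibafuentekudeg/ → mibavuentegudeg.
Rule 3 (final devoicing): /g/ is a voiced stop in word-final position, so it devoices to [k]. /mibavuentegudeg/ → mibavuentegudek.

mibavuentegudek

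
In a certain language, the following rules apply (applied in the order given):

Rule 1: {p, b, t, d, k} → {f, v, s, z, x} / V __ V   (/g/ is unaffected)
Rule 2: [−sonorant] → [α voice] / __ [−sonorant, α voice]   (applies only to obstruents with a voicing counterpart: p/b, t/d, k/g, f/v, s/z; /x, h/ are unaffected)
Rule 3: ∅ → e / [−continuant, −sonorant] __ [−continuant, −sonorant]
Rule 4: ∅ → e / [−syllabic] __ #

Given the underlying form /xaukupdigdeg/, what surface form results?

xauxubedigedege

Rule 1 (intervocalic spirantization): /k/ is a stop between vowels /u/ and /u/, so it spirantizes to the fricative [x]. /xaukupdigdeg/ → xauxupdigdeg.
Rule 2 (regressive voicing assimilation): /p/ precedes the voiced obstruent /d/, so it voices to [b] by assimilation. /xauxupdigdeg/ → xauxubdigdeg.
Rule 3 (stop-cluster e-epenthesis): /b/ and /d/ form a stop–stop cluster, so [e] is inserted between them. /g/ and /d/ form a stop–stop cluster, so [e] is inserted between them. /xauxubdigdeg/ → xauxubedigedeg.
Rule 4 (final e-epenthesis): the form ends in the consonant /g/, so [e] is inserted word-finally. /xauxubedigedeg/ → xauxubedigedege.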